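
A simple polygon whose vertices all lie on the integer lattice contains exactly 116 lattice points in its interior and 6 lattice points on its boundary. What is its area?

Pick's theorem states A = I + B/2 − 1, so A = 116 + 6/2 − 1 = 118.

118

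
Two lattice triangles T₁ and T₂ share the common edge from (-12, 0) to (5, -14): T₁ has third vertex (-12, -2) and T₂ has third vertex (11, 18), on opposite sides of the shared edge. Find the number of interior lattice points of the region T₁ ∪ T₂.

329

The union is the simple quadrilateral with vertices (-12, 0), (-12, -2), (5, -14), (11, 18) in order.
The shoelace formula gives twice the area as |((-12)·(-2) − (-12)·0) + ((-12)·(-14) − 5·(-2)) + (5·18 − 11·(-14)) + (11·0 − (-12)·18)| = 662, so the area is 331.
Along each edge there are gcd(|Δx|,|Δy|)+1 lattice points, so counting each shared vertex once the boundary has gcd(0,2) + gcd(17,12) + gcd(6,32) + gcd(23,18) = 2+1+2+1 = 6.
By Pick's theorem I = A − B/2 + 1 = 331 − 6/2 + 1 = 329.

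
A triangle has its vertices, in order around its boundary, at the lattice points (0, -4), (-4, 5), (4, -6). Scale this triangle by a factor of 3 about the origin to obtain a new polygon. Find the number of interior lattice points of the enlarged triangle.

Using the shoelace formula, 2A = |(0·5 − (-4)·(-4)) + ((-4)·(-6) − 4·5) + (4·(-4) − 0·(-6))| = 28, so the area is 14.
Along each edge there are gcd(|Δx|,|Δy|)+1 lattice points, so counting each shared vertex once the boundary has gcd(4,9) + gcd(8,11) + gcd(4,2) = 1+1+2 = 4.
Scaling by 3 multiplies the area by 3² = 9 (so the new area is 126) and multiplies the boundary lattice-point count by 3, giving 12.
By Pick's theorem, the interior count of the dilated polygon is 126 − 12/2 + 1 = 121.

121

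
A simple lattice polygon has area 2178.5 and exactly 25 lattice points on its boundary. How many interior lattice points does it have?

From Pick's theorem, I = A − B/2 + 1 = 2178.5 − 25/2 + 1 = 2167.

2167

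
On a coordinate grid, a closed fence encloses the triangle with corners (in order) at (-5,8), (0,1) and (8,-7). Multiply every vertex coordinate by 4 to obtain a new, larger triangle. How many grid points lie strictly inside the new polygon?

The shoelace formula gives twice the area as |[(-5)·1 − 0·8] + [0·(-7) − 8·1] + [8·8 − (-5)·(-7)]| = 16, so the area is 8.
The number of boundary lattice points is Σ gcd(|Δx|,|Δy|) = gcd(5,7) + gcd(8,8) + gcd(13,15) = 1+8+1 = 10.
Scaling by 4 multiplies the area by 4² = 16 (so the new area is 128) and multiplies the boundary lattice-point count by 4, giving 40.
By Pick's theorem, the interior count of the dilated polygon is 128 − 40/2 + 1 = 109.

109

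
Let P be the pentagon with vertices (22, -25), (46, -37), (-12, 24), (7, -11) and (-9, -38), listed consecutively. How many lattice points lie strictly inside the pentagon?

By the shoelace formula, twice the signed area is |[22·(-37) − 46·(-25)] + [46·24 − (-12)·(-37)] + [(-12)·(-11) − 7·24] + [7·(-38) − (-9)·(-11)] + [(-9)·(-25) − 22·(-38)]| = 1656, so the area is 828.
Along each edge there are gcd(|Δx|,|Δy|)+1 lattice points, so counting each shared vertex once the boundary has gcd(24,12) + gcd(58,61) + gcd(19,35) + gcd(16,27) + gcd(31,13) = 12+1+1+1+1 = 16.
By Pick's theorem A = I + B/2 − 1, so I = 828 − 16/2 + 1 = 821.

821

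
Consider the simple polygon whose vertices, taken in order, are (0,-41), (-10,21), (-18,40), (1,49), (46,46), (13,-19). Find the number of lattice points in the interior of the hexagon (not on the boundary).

2780

By the shoelace formula, twice the signed area is |[0·21 − (-10)·(-41)] + [(-10)·40 − (-18)·21] + [(-18)·49 − 1·40] + [1·46 − 46·49] + [46·(-19) − 13·46] + [13·(-41) − 0·(-19)]| = 5567, so the area is 2783.5.
Summing gcd(|Δx|,|Δy|) over the edges gives the boundary count: gcd(10,62) + gcd(8,19) + gcd(19,9) + gcd(45,3) + gcd(33,65) + gcd(13,22) = 2+1+1+3+1+1 = 9.
By Pick's theorem A = I + B/2 − 1, so I = 2783.5 − 9/2 + 1 = 2780.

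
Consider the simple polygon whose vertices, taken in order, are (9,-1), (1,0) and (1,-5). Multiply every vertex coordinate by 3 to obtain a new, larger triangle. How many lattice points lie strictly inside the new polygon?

Using the shoelace formula, 2A = |(9·0 − 1·(-1)) + (1·(-5) − 1·0) + (1·(-1) − 9·(-5))| = 40, so the area is 20.
The number of boundary lattice points is Σ gcd(|Δx|,|Δy|) = gcd(8,1) + gcd(0,5) + gcd(8,4) = 1+5+4 = 10.
Scaling by 3 multiplies the area by 3² = 9 (so the new area is 180) and multiplies the boundary lattice-point count by 3, giving 30.
By Pick's theorem, the interior count of the dilated polygon is 180 − 30/2 + 1 = 166.

166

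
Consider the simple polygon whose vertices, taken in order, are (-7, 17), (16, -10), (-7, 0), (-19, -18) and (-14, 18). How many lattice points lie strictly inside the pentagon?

By the shoelace formula, twice the signed area is |((-7)·(-10) − 16·17) + (16·0 − (-7)·(-10)) + ((-7)·(-18) − (-19)·0) + ((-19)·18 − (-14)·(-18)) + ((-14)·17 − (-7)·18)| = 852, so the area is 426.
Along each edge there are gcd(|Δx|,|Δy|)+1 lattice points, so counting each shared vertex once the boundary has gcd(23,27) + gcd(23,10) + gcd(12,18) + gcd(5,36) + gcd(7,1) = 1+1+6+1+1 = 10.
By Pick's theorem A = I + B/2 − 1, so I = 426 − 10/2 + 1 = 422.

422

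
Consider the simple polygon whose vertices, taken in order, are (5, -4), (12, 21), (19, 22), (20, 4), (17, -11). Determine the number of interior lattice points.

By the shoelace formula, twice the signed area is |[5·21 − 12·(-4)] + [12·22 − 19·21] + [19·4 − 20·22] + [20·(-11) − 17·4] + [17·(-4) − 5·(-11)]| = 647, so the area is 647/2.
The number of boundary lattice points is Σ gcd(|Δx|,|Δy|) = gcd(7,25) + gcd(7,1) + gcd(1,18) + gcd(3,15) + gcd(12,7) = 1+1+1+3+1 = 7.
By Pick's theorem A = I + B/2 − 1, so I = 647/2 − 7/2 + 1 = 321.

321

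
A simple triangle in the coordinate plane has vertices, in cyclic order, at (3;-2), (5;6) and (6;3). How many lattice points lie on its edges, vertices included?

Along each edge there are gcd(|Δx|,|Δy|)+1 lattice points, so counting each shared vertex once the boundary has gcd(2,8) + gcd(1,3) + gcd(3,5) = 2+1+1 = 4.

4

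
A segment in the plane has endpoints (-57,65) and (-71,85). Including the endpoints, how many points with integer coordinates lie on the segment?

3

The number of lattice points on a segment between lattice points is gcd(|Δx|,|Δy|) + 1 = gcd(14,20) + 1 = 2 + 1 = 3.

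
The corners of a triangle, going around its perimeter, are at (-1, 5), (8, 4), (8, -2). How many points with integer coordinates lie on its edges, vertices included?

8

The number of boundary lattice points is Σ gcd(|Δx|,|Δy|) = gcd(9,1) + gcd(0,6) + gcd(9,7) = 1+6+1 = 8.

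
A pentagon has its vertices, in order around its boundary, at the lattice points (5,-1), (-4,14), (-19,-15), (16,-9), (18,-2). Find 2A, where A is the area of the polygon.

The shoelace formula gives twice the area as |(5·14 − (-4)·(-1)) + ((-4)·(-15) − (-19)·14) + ((-19)·(-9) − 16·(-15)) + (16·(-2) − 18·(-9)) + (18·(-1) − 5·(-2))| = 925, so the area is 462.5.

925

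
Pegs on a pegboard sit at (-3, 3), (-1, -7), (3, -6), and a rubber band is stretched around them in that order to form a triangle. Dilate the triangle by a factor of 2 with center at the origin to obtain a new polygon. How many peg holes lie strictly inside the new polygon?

79

The shoelace formula gives twice the area as |[(-3)·(-7) − (-1)·3] + [(-1)·(-6) − 3·(-7)] + [3·3 − (-3)·(-6)]| = 42, so the area is 21.
The number of boundary lattice points is Σ gcd(|Δx|,|Δy|) = gcd(2,10) + gcd(4,1) + gcd(6,9) = 2+1+3 = 6.
Scaling by 2 multiplies the area by 2² = 4 (so the new area is 84) and multiplies the boundary lattice-point count by 2, giving 12.
By Pick's theorem, the interior count of the dilated polygon is 84 − 12/2 + 1 = 79.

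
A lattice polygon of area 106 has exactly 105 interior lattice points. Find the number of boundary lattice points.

4

Pick's theorem gives A = I + B/2 − 1, so B = 2(A − I + 1) = 2(106 − 105 + 1) = 4.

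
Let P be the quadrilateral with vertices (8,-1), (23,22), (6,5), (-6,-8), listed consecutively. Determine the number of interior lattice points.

By the shoelace formula, twice the signed area is |[8·22 − 23·(-1)] + [23·5 − 6·22] + [6·(-8) − (-6)·5] + [(-6)·(-1) − 8·(-8)]| = 234, so the area is 117.
The number of boundary lattice points is Σ gcd(|Δx|,|Δy|) = gcd(15,23) + gcd(17,17) + gcd(12,13) + gcd(14,7) = 1+17+1+7 = 26.
By Pick's theorem A = I + B/2 − 1, so I = 117 − 26/2 + 1 = 105.

105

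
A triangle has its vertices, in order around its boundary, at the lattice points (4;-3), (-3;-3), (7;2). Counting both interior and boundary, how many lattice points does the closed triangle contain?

25

The shoelace formula gives twice the area as |(4·(-3) − (-3)·(-3)) + ((-3)·2 − 7·(-3)) + (7·(-3) − 4·2)| = 35, so the area is 17.5.
Along each edge there are gcd(|Δx|,|Δy|)+1 lattice points, so counting each shared vertex once the boundary has gcd(7,0) + gcd(10,5) + gcd(3,5) = 7+5+1 = 13.
Pick's theorem gives I = A − B/2 + 1 = 17.5 − 13/2 + 1 = 12, so the closed region contains I + B = 12 + 13 = 25 lattice points.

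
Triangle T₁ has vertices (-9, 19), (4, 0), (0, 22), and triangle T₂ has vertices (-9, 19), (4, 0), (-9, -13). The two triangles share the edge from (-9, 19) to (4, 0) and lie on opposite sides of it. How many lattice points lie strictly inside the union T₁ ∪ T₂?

The union is the simple quadrilateral with vertices (-9, 19), (0, 22), (4, 0), (-9, -13) in order.
The shoelace formula gives twice the area as |[(-9)·22 − 0·19] + [0·0 − 4·22] + [4·(-13) − (-9)·0] + [(-9)·19 − (-9)·(-13)]| = 626, so the area is 313.
The number of boundary lattice points is Σ gcd(|Δx|,|Δy|) = gcd(9,3) + gcd(4,22) + gcd(13,13) + gcd(0,32) = 3+2+13+32 = 50.
By Pick's theorem I = A − B/2 + 1 = 313 − 50/2 + 1 = 289.

289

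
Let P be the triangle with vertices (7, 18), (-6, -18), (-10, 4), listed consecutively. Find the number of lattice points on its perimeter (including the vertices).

4

Along each edge there are gcd(|Δx|,|Δy|)+1 lattice points, so counting each shared vertex once the boundary has gcd(13,36) + gcd(4,22) + gcd(17,14) = 1+2+1 = 4.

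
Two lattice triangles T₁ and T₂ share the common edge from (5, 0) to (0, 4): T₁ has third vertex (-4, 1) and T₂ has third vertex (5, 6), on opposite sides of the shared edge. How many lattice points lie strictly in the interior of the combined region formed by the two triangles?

The union is the simple quadrilateral with vertices (5, 0), (-4, 1), (0, 4), (5, 6) in order.
By the shoelace formula, twice the signed area is |[5·1 − (-4)·0] + [(-4)·4 − 0·1] + [0·6 − 5·4] + [5·0 − 5·6]| = 61, so the area is 61/2.
Along each edge there are gcd(|Δx|,|Δy|)+1 lattice points, so counting each shared vertex once the boundary has gcd(9,1) + gcd(4,3) + gcd(5,2) + gcd(0,6) = 1+1+1+6 = 9.
By Pick's theorem I = A − B/2 + 1 = 61/2 − 9/2 + 1 = 27.

27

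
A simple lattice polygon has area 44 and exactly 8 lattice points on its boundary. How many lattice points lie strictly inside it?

41

Pick's theorem A = I + B/2 − 1 rearranges to I = A − B/2 + 1 = 44 − 8/2 + 1 = 41.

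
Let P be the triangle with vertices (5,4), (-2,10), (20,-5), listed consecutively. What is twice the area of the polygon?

27

By the shoelace formula, twice the signed area is |(5·10 − (-2)·4) + ((-2)·(-5) − 20·10) + (20·4 − 5·(-5))| = 27, so the area is 27/2.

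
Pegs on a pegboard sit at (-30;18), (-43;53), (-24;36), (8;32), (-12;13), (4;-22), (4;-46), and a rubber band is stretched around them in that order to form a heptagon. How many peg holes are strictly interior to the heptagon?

1410

The shoelace formula gives twice the area as |[(-30)·53 − (-43)·18] + [(-43)·36 − (-24)·53] + [(-24)·32 − 8·36] + [8·13 − (-12)·32] + [(-12)·(-22) − 4·13] + [4·(-46) − 4·(-22)] + [4·18 − (-30)·(-46)]| = 2852, so the area is 1426.
Along each edge there are gcd(|Δx|,|Δy|)+1 lattice points, so counting each shared vertex once the boundary has gcd(13,35) + gcd(19,17) + gcd(32,4) + gcd(20,19) + gcd(16,35) + gcd(0,24) + gcd(34,64) = 1+1+4+1+1+24+2 = 34.
By Pick's theorem A = I + B/2 − 1, so I = 1426 − 34/2 + 1 = 1410.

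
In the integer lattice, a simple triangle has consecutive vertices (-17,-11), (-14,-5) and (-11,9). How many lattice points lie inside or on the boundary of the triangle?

16

Using the shoelace formula, 2A = |((-17)·(-5) − (-14)·(-11)) + ((-14)·9 − (-11)·(-5)) + ((-11)·(-11) − (-17)·9)| = 24, so the area is 12.
Along each edge there are gcd(|Δx|,|Δy|)+1 lattice points, so counting each shared vertex once the boundary has gcd(3,6) + gcd(3,14) + gcd(6,20) = 3+1+2 = 6.
Pick's theorem gives I = A − B/2 + 1 = 12 − 6/2 + 1 = 10, so the closed region contains I + B = 10 + 6 = 16 lattice points.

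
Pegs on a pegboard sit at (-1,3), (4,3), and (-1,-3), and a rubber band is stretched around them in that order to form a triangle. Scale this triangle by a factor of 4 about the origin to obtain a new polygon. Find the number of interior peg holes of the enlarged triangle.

By the shoelace formula, twice the signed area is |[(-1)·3 − 4·3] + [4·(-3) − (-1)·3] + [(-1)·3 − (-1)·(-3)]| = 30, so the area is 15.
The number of boundary lattice points is Σ gcd(|Δx|,|Δy|) = gcd(5,0) + gcd(5,6) + gcd(0,6) = 5+1+6 = 12.
Scaling by 4 multiplies the area by 4² = 16 (so the new area is 240) and multiplies the boundary lattice-point count by 4, giving 48.
By Pick's theorem, the interior count of the dilated polygon is 240 − 48/2 + 1 = 217.

217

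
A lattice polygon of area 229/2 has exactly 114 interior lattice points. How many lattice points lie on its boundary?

3

Pick's theorem gives A = I + B/2 − 1, so B = 2(A − I + 1) = 2(229/2 − 114 + 1) = 3.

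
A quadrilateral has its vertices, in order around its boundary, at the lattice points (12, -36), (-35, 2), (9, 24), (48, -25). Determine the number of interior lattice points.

The shoelace formula gives twice the area as |[12·2 − (-35)·(-36)] + [(-35)·24 − 9·2] + [9·(-25) − 48·24] + [48·(-36) − 12·(-25)]| = 4899, so the area is 4899/2.
Summing gcd(|Δx|,|Δy|) over the edges gives the boundary count: gcd(47,38) + gcd(44,22) + gcd(39,49) + gcd(36,11) = 1+22+1+1 = 25.
Pick's theorem gives I = A − B/2 + 1 = 4899/2 − 25/2 + 1 = 2438.

2438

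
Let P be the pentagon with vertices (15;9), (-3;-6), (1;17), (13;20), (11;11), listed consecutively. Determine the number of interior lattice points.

222

Using the shoelace formula, 2A = |[15·(-6) − (-3)·9] + [(-3)·17 − 1·(-6)] + [1·20 − 13·17] + [13·11 − 11·20] + [11·9 − 15·11]| = 452, so the area is 226.
The number of boundary lattice points is Σ gcd(|Δx|,|Δy|) = gcd(18,15) + gcd(4,23) + gcd(12,3) + gcd(2,9) + gcd(4,2) = 3+1+3+1+2 = 10.
By Pick's theorem A = I + B/2 − 1, so I = 226 − 10/2 + 1 = 222.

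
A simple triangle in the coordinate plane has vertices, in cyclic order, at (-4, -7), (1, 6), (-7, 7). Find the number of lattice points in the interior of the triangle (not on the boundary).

54

By the shoelace formula, twice the signed area is |((-4)·6 − 1·(-7)) + (1·7 − (-7)·6) + ((-7)·(-7) − (-4)·7)| = 109, so the area is 109/2.
The number of boundary lattice points is Σ gcd(|Δx|,|Δy|) = gcd(5,13) + gcd(8,1) + gcd(3,14) = 1+1+1 = 3.
Pick's theorem gives I = A − B/2 + 1 = 109/2 − 3/2 + 1 = 54.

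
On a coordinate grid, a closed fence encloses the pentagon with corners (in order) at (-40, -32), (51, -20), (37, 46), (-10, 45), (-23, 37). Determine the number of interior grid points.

5260

By the shoelace formula, twice the signed area is |((-40)·(-20) − 51·(-32)) + (51·46 − 37·(-20)) + (37·45 − (-10)·46) + ((-10)·37 − (-23)·45) + ((-23)·(-32) − (-40)·37)| = 10524, so the area is 5262.
Summing gcd(|Δx|,|Δy|) over the edges gives the boundary count: gcd(91,12) + gcd(14,66) + gcd(47,1) + gcd(13,8) + gcd(17,69) = 1+2+1+1+1 = 6.
Pick's theorem gives I = A − B/2 + 1 = 5262 − 6/2 + 1 = 5260.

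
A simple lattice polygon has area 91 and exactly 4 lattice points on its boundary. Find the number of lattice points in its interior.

90

From Pick's theorem, I = A − B/2 + 1 = 91 − 4/2 + 1 = 90.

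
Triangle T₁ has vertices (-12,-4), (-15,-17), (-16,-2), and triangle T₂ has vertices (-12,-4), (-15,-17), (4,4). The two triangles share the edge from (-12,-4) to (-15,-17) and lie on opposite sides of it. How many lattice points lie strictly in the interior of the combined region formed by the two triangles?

The union is the simple quadrilateral with vertices (-12,-4), (-16,-2), (-15,-17), (4,4) in order.
The shoelace formula gives twice the area as |((-12)·(-2) − (-16)·(-4)) + ((-16)·(-17) − (-15)·(-2)) + ((-15)·4 − 4·(-17)) + (4·(-4) − (-12)·4)| = 242, so the area is 121.
The number of boundary lattice points is Σ gcd(|Δx|,|Δy|) = gcd(4,2) + gcd(1,15) + gcd(19,21) + gcd(16,8) = 2+1+1+8 = 12.
By Pick's theorem I = A − B/2 + 1 = 121 − 12/2 + 1 = 116.

116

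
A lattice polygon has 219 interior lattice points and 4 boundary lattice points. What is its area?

By Pick's theorem, A = I + B/2 − 1 = 219 + 4/2 − 1 = 220.

220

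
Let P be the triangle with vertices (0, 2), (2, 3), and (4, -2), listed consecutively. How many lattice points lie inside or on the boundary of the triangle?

The shoelace formula gives twice the area as |[0·3 − 2·2] + [2·(-2) − 4·3] + [4·2 − 0·(-2)]| = 12, so the area is 6.
Along each edge there are gcd(|Δx|,|Δy|)+1 lattice points, so counting each shared vertex once the boundary has gcd(2,1) + gcd(2,5) + gcd(4,4) = 1+1+4 = 6.
Pick's theorem gives I = A − B/2 + 1 = 6 − 6/2 + 1 = 4, so the closed region contains I + B = 4 + 6 = 10 lattice points.

10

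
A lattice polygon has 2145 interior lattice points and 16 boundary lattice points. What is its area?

2152

Pick's theorem states A = I + B/2 − 1, so A = 2145 + 16/2 − 1 = 2152.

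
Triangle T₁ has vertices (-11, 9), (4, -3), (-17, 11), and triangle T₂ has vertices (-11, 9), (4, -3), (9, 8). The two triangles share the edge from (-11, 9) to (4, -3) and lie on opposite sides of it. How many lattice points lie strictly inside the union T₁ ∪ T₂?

129

The union is the simple quadrilateral with vertices (-11, 9), (-17, 11), (4, -3), (9, 8) in order.
By the shoelace formula, twice the signed area is |((-11)·11 − (-17)·9) + ((-17)·(-3) − 4·11) + (4·8 − 9·(-3)) + (9·9 − (-11)·8)| = 267, so the area is 267/2.
The number of boundary lattice points is Σ gcd(|Δx|,|Δy|) = gcd(6,2) + gcd(21,14) + gcd(5,11) + gcd(20,1) = 2+7+1+1 = 11.
By Pick's theorem I = A − B/2 + 1 = 267/2 − 11/2 + 1 = 129.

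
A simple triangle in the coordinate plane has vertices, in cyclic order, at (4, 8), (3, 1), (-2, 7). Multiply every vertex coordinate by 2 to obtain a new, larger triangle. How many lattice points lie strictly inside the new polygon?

By the shoelace formula, twice the signed area is |(4·1 − 3·8) + (3·7 − (-2)·1) + ((-2)·8 − 4·7)| = 41, so the area is 20.5.
The number of boundary lattice points is Σ gcd(|Δx|,|Δy|) = gcd(1,7) + gcd(5,6) + gcd(6,1) = 1+1+1 = 3.
Scaling by 2 multiplies the area by 2² = 4 (so the new area is 82) and multiplies the boundary lattice-point count by 2, giving 6.
By Pick's theorem, the interior count of the dilated polygon is 82 − 6/2 + 1 = 80.

80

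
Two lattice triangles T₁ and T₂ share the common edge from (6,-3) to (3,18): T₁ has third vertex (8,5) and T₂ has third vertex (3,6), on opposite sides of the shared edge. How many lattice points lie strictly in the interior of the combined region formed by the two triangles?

The union is the simple quadrilateral with vertices (6,-3), (8,5), (3,18), (3,6) in order.
The shoelace formula gives twice the area as |[6·5 − 8·(-3)] + [8·18 − 3·5] + [3·6 − 3·18] + [3·(-3) − 6·6]| = 102, so the area is 51.
The number of boundary lattice points is Σ gcd(|Δx|,|Δy|) = gcd(2,8) + gcd(5,13) + gcd(0,12) + gcd(3,9) = 2+1+12+3 = 18.
By Pick's theorem I = A − B/2 + 1 = 51 − 18/2 + 1 = 43.

43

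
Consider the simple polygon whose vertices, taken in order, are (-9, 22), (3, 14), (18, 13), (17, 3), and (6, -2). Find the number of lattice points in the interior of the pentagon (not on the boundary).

251

Using the shoelace formula, 2A = |[(-9)·14 − 3·22] + [3·13 − 18·14] + [18·3 − 17·13] + [17·(-2) − 6·3] + [6·22 − (-9)·(-2)]| = 510, so the area is 255.
Along each edge there are gcd(|Δx|,|Δy|)+1 lattice points, so counting each shared vertex once the boundary has gcd(12,8) + gcd(15,1) + gcd(1,10) + gcd(11,5) + gcd(15,24) = 4+1+1+1+3 = 10.
By Pick's theorem A = I + B/2 − 1, so I = 255 − 10/2 + 1 = 251.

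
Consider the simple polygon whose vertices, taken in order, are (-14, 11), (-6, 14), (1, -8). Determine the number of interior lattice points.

By the shoelace formula, twice the signed area is |((-14)·14 − (-6)·11) + ((-6)·(-8) − 1·14) + (1·11 − (-14)·(-8))| = 197, so the area is 197/2.
The number of boundary lattice points is Σ gcd(|Δx|,|Δy|) = gcd(8,3) + gcd(7,22) + gcd(15,19) = 1+1+1 = 3.
Pick's theorem gives I = A − B/2 + 1 = 197/2 − 3/2 + 1 = 98.

98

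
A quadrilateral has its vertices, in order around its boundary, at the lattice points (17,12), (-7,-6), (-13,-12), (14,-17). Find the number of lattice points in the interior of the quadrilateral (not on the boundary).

411

Using the shoelace formula, 2A = |(17·(-6) − (-7)·12) + ((-7)·(-12) − (-13)·(-6)) + ((-13)·(-17) − 14·(-12)) + (14·12 − 17·(-17))| = 834, so the area is 417.
The number of boundary lattice points is Σ gcd(|Δx|,|Δy|) = gcd(24,18) + gcd(6,6) + gcd(27,5) + gcd(3,29) = 6+6+1+1 = 14.
Pick's theorem gives I = A − B/2 + 1 = 417 − 14/2 + 1 = 411.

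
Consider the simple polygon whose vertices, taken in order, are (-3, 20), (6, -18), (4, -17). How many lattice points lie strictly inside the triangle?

33

By the shoelace formula, twice the signed area is |[(-3)·(-18) − 6·20] + [6·(-17) − 4·(-18)] + [4·20 − (-3)·(-17)]| = 67, so the area is 67/2.
The number of boundary lattice points is Σ gcd(|Δx|,|Δy|) = gcd(9,38) + gcd(2,1) + gcd(7,37) = 1+1+1 = 3.
By Pick's theorem A = I + B/2 − 1, so I = 67/2 − 3/2 + 1 = 33.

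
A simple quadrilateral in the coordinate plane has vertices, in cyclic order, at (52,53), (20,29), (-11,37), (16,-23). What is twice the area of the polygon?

3212

The shoelace formula gives twice the area as |[52·29 − 20·53] + [20·37 − (-11)·29] + [(-11)·(-23) − 16·37] + [16·53 − 52·(-23)]| = 3212, so the area is 1606.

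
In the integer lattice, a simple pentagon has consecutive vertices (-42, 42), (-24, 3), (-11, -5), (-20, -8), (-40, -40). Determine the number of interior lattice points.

By the shoelace formula, twice the signed area is |[(-42)·3 − (-24)·42] + [(-24)·(-5) − (-11)·3] + [(-11)·(-8) − (-20)·(-5)] + [(-20)·(-40) − (-40)·(-8)] + [(-40)·42 − (-42)·(-40)]| = 1857, so the area is 928.5.
Summing gcd(|Δx|,|Δy|) over the edges gives the boundary count: gcd(18,39) + gcd(13,8) + gcd(9,3) + gcd(20,32) + gcd(2,82) = 3+1+3+4+2 = 13.
By Pick's theorem A = I + B/2 − 1, so I = 928.5 − 13/2 + 1 = 923.

923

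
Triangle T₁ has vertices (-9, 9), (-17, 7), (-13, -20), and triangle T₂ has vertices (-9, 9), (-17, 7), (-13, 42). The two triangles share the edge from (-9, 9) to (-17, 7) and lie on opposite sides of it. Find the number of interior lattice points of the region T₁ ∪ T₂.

247

The union is the simple quadrilateral with vertices (-9, 9), (-13, -20), (-17, 7), (-13, 42) in order.
The shoelace formula gives twice the area as |((-9)·(-20) − (-13)·9) + ((-13)·7 − (-17)·(-20)) + ((-17)·42 − (-13)·7) + ((-13)·9 − (-9)·42)| = 496, so the area is 248.
Summing gcd(|Δx|,|Δy|) over the edges gives the boundary count: gcd(4,29) + gcd(4,27) + gcd(4,35) + gcd(4,33) = 1+1+1+1 = 4.
By Pick's theorem I = A − B/2 + 1 = 248 − 4/2 + 1 = 247.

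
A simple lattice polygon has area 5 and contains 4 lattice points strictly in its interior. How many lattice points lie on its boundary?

4

Pick's theorem gives A = I + B/2 − 1, so B = 2(A − I + 1) = 2(5 − 4 + 1) = 4.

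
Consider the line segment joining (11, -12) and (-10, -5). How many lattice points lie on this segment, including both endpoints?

The number of lattice points on a segment between lattice points is gcd(|Δx|,|Δy|) + 1 = gcd(21,7) + 1 = 7 + 1 = 8.

8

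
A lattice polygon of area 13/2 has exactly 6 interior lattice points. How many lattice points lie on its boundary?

Pick's theorem gives A = I + B/2 − 1, so B = 2(A − I + 1) = 2(13/2 − 6 + 1) = 3.

3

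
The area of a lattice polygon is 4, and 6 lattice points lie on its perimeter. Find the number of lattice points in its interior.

2

From Pick's theorem, I = A − B/2 + 1 = 4 − 6/2 + 1 = 2.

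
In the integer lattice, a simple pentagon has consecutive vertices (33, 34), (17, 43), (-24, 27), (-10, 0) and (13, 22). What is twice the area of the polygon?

By the shoelace formula, twice the signed area is |[33·43 − 17·34] + [17·27 − (-24)·43] + [(-24)·0 − (-10)·27] + [(-10)·22 − 13·0] + [13·34 − 33·22]| = 2098, so the area is 1049.

2098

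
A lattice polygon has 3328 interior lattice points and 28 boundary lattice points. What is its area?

Pick's theorem states A = I + B/2 − 1, so A = 3328 + 28/2 − 1 = 3341.

3341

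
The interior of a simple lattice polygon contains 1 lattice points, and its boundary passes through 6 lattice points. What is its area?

3

By Pick's theorem, A = I + B/2 − 1 = 1 + 6/2 − 1 = 3.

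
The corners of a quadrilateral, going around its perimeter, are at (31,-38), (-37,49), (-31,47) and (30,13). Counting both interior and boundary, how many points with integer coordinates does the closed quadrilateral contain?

1735

Using the shoelace formula, 2A = |(31·49 − (-37)·(-38)) + ((-37)·47 − (-31)·49) + ((-31)·13 − 30·47) + (30·(-38) − 31·13)| = 3463, so the area is 1731.5.
Along each edge there are gcd(|Δx|,|Δy|)+1 lattice points, so counting each shared vertex once the boundary has gcd(68,87) + gcd(6,2) + gcd(61,34) + gcd(1,51) = 1+2+1+1 = 5.
Pick's theorem gives I = A − B/2 + 1 = 1731.5 − 5/2 + 1 = 1730, so the closed region contains I + B = 1730 + 5 = 1735 lattice points.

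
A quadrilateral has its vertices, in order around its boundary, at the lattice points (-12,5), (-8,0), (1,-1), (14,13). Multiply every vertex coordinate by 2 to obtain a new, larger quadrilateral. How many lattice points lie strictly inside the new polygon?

The shoelace formula gives twice the area as |((-12)·0 − (-8)·5) + ((-8)·(-1) − 1·0) + (1·13 − 14·(-1)) + (14·5 − (-12)·13)| = 301, so the area is 301/2.
Summing gcd(|Δx|,|Δy|) over the edges gives the boundary count: gcd(4,5) + gcd(9,1) + gcd(13,14) + gcd(26,8) = 1+1+1+2 = 5.
Scaling by 2 multiplies the area by 2² = 4 (so the new area is 602) and multiplies the boundary lattice-point count by 2, giving 10.
By Pick's theorem, the interior count of the dilated polygon is 602 − 10/2 + 1 = 598.

598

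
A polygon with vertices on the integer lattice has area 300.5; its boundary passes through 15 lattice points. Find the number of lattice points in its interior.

From Pick's theorem, I = A − B/2 + 1 = 300.5 − 15/2 + 1 = 294.

294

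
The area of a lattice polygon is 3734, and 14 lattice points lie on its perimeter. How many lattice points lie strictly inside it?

Pick's theorem A = I + B/2 − 1 rearranges to I = A − B/2 + 1 = 3734 − 14/2 + 1 = 3728.

3728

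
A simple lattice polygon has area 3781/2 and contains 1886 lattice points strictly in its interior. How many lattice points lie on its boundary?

Pick's theorem gives A = I + B/2 − 1, so B = 2(A − I + 1) = 2(3781/2 − 1886 + 1) = 11.

11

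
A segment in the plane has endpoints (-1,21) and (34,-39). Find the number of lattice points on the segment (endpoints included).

6

The number of lattice points on a segment between lattice points is gcd(|Δx|,|Δy|) + 1 = gcd(35,60) + 1 = 5 + 1 = 6.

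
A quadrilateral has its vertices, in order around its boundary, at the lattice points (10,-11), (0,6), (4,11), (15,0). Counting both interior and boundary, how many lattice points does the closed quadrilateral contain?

The shoelace formula gives twice the area as |(10·6 − 0·(-11)) + (0·11 − 4·6) + (4·0 − 15·11) + (15·(-11) − 10·0)| = 294, so the area is 147.
Summing gcd(|Δx|,|Δy|) over the edges gives the boundary count: gcd(10,17) + gcd(4,5) + gcd(11,11) + gcd(5,11) = 1+1+11+1 = 14.
Pick's theorem gives I = A − B/2 + 1 = 147 − 14/2 + 1 = 141, so the closed region contains I + B = 141 + 14 = 155 lattice points.

155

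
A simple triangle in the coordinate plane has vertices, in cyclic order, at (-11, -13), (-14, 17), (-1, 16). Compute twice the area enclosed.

387

By the shoelace formula, twice the signed area is |((-11)·17 − (-14)·(-13)) + ((-14)·16 − (-1)·17) + ((-1)·(-13) − (-11)·16)| = 387, so the area is 387/2.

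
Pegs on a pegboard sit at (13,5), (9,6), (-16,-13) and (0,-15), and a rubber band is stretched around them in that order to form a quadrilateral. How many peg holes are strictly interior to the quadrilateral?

Using the shoelace formula, 2A = |[13·6 − 9·5] + [9·(-13) − (-16)·6] + [(-16)·(-15) − 0·(-13)] + [0·5 − 13·(-15)]| = 447, so the area is 447/2.
Summing gcd(|Δx|,|Δy|) over the edges gives the boundary count: gcd(4,1) + gcd(25,19) + gcd(16,2) + gcd(13,20) = 1+1+2+1 = 5.
Pick's theorem gives I = A − B/2 + 1 = 447/2 − 5/2 + 1 = 222.

222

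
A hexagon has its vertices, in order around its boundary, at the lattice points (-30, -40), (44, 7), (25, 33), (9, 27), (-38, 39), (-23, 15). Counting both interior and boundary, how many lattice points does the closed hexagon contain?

The shoelace formula gives twice the area as |[(-30)·7 − 44·(-40)] + [44·33 − 25·7] + [25·27 − 9·33] + [9·39 − (-38)·27] + [(-38)·15 − (-23)·39] + [(-23)·(-40) − (-30)·15]| = 6279, so the area is 6279/2.
Along each edge there are gcd(|Δx|,|Δy|)+1 lattice points, so counting each shared vertex once the boundary has gcd(74,47) + gcd(19,26) + gcd(16,6) + gcd(47,12) + gcd(15,24) + gcd(7,55) = 1+1+2+1+3+1 = 9.
Pick's theorem gives I = A − B/2 + 1 = 6279/2 − 9/2 + 1 = 3136, so the closed region contains I + B = 3136 + 9 = 3145 lattice points.

3145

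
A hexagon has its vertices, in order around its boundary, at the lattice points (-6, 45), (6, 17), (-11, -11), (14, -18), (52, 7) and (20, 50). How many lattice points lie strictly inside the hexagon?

The shoelace formula gives twice the area as |((-6)·17 − 6·45) + (6·(-11) − (-11)·17) + ((-11)·(-18) − 14·(-11)) + (14·7 − 52·(-18)) + (52·50 − 20·7) + (20·45 − (-6)·50)| = 4795, so the area is 4795/2.
Along each edge there are gcd(|Δx|,|Δy|)+1 lattice points, so counting each shared vertex once the boundary has gcd(12,28) + gcd(17,28) + gcd(25,7) + gcd(38,25) + gcd(32,43) + gcd(26,5) = 4+1+1+1+1+1 = 9.
By Pick's theorem A = I + B/2 − 1, so I = 4795/2 − 9/2 + 1 = 2394.

2394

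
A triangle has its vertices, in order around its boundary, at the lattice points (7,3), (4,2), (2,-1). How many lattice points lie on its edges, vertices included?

Summing gcd(|Δx|,|Δy|) over the edges gives the boundary count: gcd(3,1) + gcd(2,3) + gcd(5,4) = 1+1+1 = 3.

3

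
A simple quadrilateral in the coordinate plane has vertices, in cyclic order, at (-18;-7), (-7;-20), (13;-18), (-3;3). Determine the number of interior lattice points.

375

Using the shoelace formula, 2A = |[(-18)·(-20) − (-7)·(-7)] + [(-7)·(-18) − 13·(-20)] + [13·3 − (-3)·(-18)] + [(-3)·(-7) − (-18)·3]| = 757, so the area is 757/2.
Along each edge there are gcd(|Δx|,|Δy|)+1 lattice points, so counting each shared vertex once the boundary has gcd(11,13) + gcd(20,2) + gcd(16,21) + gcd(15,10) = 1+2+1+5 = 9.
By Pick's theorem A = I + B/2 − 1, so I = 757/2 − 9/2 + 1 = 375.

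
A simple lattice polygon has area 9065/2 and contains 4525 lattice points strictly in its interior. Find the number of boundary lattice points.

17

Pick's theorem gives A = I + B/2 − 1, so B = 2(A − I + 1) = 2(9065/2 − 4525 + 1) = 17.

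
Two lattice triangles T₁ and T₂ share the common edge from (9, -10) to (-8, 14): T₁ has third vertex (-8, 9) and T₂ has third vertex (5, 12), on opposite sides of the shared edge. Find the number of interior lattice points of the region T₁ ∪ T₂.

The union is the simple quadrilateral with vertices (9, -10), (-8, 9), (-8, 14), (5, 12) in order.
The shoelace formula gives twice the area as |(9·9 − (-8)·(-10)) + ((-8)·14 − (-8)·9) + ((-8)·12 − 5·14) + (5·(-10) − 9·12)| = 363, so the area is 363/2.
Along each edge there are gcd(|Δx|,|Δy|)+1 lattice points, so counting each shared vertex once the boundary has gcd(17,19) + gcd(0,5) + gcd(13,2) + gcd(4,22) = 1+5+1+2 = 9.
By Pick's theorem I = A − B/2 + 1 = 363/2 − 9/2 + 1 = 178.

178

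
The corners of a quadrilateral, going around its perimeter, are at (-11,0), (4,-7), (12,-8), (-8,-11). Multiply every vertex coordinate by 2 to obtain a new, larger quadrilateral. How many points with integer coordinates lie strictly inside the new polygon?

Using the shoelace formula, 2A = |[(-11)·(-7) − 4·0] + [4·(-8) − 12·(-7)] + [12·(-11) − (-8)·(-8)] + [(-8)·0 − (-11)·(-11)]| = 188, so the area is 94.
Summing gcd(|Δx|,|Δy|) over the edges gives the boundary count: gcd(15,7) + gcd(8,1) + gcd(20,3) + gcd(3,11) = 1+1+1+1 = 4.
Scaling by 2 multiplies the area by 2² = 4 (so the new area is 376) and multiplies the boundary lattice-point count by 2, giving 8.
By Pick's theorem, the interior count of the dilated polygon is 376 − 8/2 + 1 = 373.

373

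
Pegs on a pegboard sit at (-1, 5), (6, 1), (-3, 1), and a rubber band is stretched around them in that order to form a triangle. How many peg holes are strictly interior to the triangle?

13

The shoelace formula gives twice the area as |[(-1)·1 − 6·5] + [6·1 − (-3)·1] + [(-3)·5 − (-1)·1]| = 36, so the area is 18.
The number of boundary lattice points is Σ gcd(|Δx|,|Δy|) = gcd(7,4) + gcd(9,0) + gcd(2,4) = 1+9+2 = 12.
By Pick's theorem A = I + B/2 − 1, so I = 18 − 12/2 + 1 = 13.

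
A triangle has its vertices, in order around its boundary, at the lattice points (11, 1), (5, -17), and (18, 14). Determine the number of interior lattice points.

The shoelace formula gives twice the area as |[11·(-17) − 5·1] + [5·14 − 18·(-17)] + [18·1 − 11·14]| = 48, so the area is 24.
Summing gcd(|Δx|,|Δy|) over the edges gives the boundary count: gcd(6,18) + gcd(13,31) + gcd(7,13) = 6+1+1 = 8.
By Pick's theorem A = I + B/2 − 1, so I = 24 − 8/2 + 1 = 21.

21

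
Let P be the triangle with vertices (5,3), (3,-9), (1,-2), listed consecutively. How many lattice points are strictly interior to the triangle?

Using the shoelace formula, 2A = |[5·(-9) − 3·3] + [3·(-2) − 1·(-9)] + [1·3 − 5·(-2)]| = 38, so the area is 19.
Along each edge there are gcd(|Δx|,|Δy|)+1 lattice points, so counting each shared vertex once the boundary has gcd(2,12) + gcd(2,7) + gcd(4,5) = 2+1+1 = 4.
By Pick's theorem A = I + B/2 − 1, so I = 19 − 4/2 + 1 = 18.

18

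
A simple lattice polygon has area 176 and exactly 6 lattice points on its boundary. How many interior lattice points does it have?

174

Pick's theorem A = I + B/2 − 1 rearranges to I = A − B/2 + 1 = 176 − 6/2 + 1 = 174.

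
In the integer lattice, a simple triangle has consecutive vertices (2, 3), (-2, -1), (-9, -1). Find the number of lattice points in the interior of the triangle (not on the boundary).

9

Using the shoelace formula, 2A = |(2·(-1) − (-2)·3) + ((-2)·(-1) − (-9)·(-1)) + ((-9)·3 − 2·(-1))| = 28, so the area is 14.
Summing gcd(|Δx|,|Δy|) over the edges gives the boundary count: gcd(4,4) + gcd(7,0) + gcd(11,4) = 4+7+1 = 12.
By Pick's theorem A = I + B/2 − 1, so I = 14 − 12/2 + 1 = 9.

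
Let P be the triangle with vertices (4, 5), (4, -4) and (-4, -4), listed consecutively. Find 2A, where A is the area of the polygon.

By the shoelace formula, twice the signed area is |(4·(-4) − 4·5) + (4·(-4) − (-4)·(-4)) + ((-4)·5 − 4·(-4))| = 72, so the area is 36.

72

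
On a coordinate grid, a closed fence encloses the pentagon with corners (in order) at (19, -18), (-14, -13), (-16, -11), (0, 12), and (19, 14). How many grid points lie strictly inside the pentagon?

773

The shoelace formula gives twice the area as |(19·(-13) − (-14)·(-18)) + ((-14)·(-11) − (-16)·(-13)) + ((-16)·12 − 0·(-11)) + (0·14 − 19·12) + (19·(-18) − 19·14)| = 1581, so the area is 1581/2.
Along each edge there are gcd(|Δx|,|Δy|)+1 lattice points, so counting each shared vertex once the boundary has gcd(33,5) + gcd(2,2) + gcd(16,23) + gcd(19,2) + gcd(0,32) = 1+2+1+1+32 = 37.
By Pick's theorem A = I + B/2 − 1, so I = 1581/2 − 37/2 + 1 = 773.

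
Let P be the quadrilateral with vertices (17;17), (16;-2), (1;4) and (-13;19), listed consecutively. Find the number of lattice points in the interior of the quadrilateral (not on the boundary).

354

The shoelace formula gives twice the area as |[17·(-2) − 16·17] + [16·4 − 1·(-2)] + [1·19 − (-13)·4] + [(-13)·17 − 17·19]| = 713, so the area is 713/2.
The number of boundary lattice points is Σ gcd(|Δx|,|Δy|) = gcd(1,19) + gcd(15,6) + gcd(14,15) + gcd(30,2) = 1+3+1+2 = 7.
Pick's theorem gives I = A − B/2 + 1 = 713/2 − 7/2 + 1 = 354.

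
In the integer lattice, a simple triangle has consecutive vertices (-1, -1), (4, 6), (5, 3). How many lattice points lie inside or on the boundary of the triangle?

14

The shoelace formula gives twice the area as |[(-1)·6 − 4·(-1)] + [4·3 − 5·6] + [5·(-1) − (-1)·3]| = 22, so the area is 11.
Summing gcd(|Δx|,|Δy|) over the edges gives the boundary count: gcd(5,7) + gcd(1,3) + gcd(6,4) = 1+1+2 = 4.
Pick's theorem gives I = A − B/2 + 1 = 11 − 4/2 + 1 = 10, so the closed region contains I + B = 10 + 4 = 14 lattice points.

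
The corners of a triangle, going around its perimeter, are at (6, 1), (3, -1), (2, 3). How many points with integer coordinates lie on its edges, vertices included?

4

The number of boundary lattice points is Σ gcd(|Δx|,|Δy|) = gcd(3,2) + gcd(1,4) + gcd(4,2) = 1+1+2 = 4.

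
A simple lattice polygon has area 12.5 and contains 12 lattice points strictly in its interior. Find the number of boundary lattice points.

Pick's theorem gives A = I + B/2 − 1, so B = 2(A − I + 1) = 2(12.5 − 12 + 1) = 3.

3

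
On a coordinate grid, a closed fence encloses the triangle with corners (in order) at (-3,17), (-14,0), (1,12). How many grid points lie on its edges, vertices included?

5

The number of boundary lattice points is Σ gcd(|Δx|,|Δy|) = gcd(11,17) + gcd(15,12) + gcd(4,5) = 1+3+1 = 5.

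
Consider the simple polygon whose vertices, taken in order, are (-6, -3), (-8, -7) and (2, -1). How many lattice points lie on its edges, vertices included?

Summing gcd(|Δx|,|Δy|) over the edges gives the boundary count: gcd(2,4) + gcd(10,6) + gcd(8,2) = 2+2+2 = 6.

6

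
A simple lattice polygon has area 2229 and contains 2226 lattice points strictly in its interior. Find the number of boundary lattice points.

Pick's theorem gives A = I + B/2 − 1, so B = 2(A − I + 1) = 2(2229 − 2226 + 1) = 8.

8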